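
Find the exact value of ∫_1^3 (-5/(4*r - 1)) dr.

-5*log(11)/4 + 5*log(3)/4

An antiderivative is F(r) = -5*log(4*r - 1)/4.
Then F(3) - F(1) = (-5*log(11)/4) - (-5*log(3)/4) = -5*log(11)/4 + 5*log(3)/4.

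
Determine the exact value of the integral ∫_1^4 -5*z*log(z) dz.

75/4 - 80*log(2)

Integrate by parts once (u = ln z, dv = -5*z dz).
An antiderivative is F(z) = -5*z**2*(2*log(z) - 1)/4.
Then F(4) - F(1) = (20 - 80*log(2)) - (5/4) = 75/4 - 80*log(2).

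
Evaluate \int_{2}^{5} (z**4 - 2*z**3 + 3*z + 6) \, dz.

By the power rule, an antiderivative is F(z) = z**5/5 - z**4/2 + 3*z**2/2 + 6*z.
Then F(5) - F(2) = (380) - (82/5) = 1818/5.

1818/5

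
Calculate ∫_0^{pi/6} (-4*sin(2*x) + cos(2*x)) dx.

An antiderivative is F(x) = sin(2*x)/2 + 2*cos(2*x).
Then F(pi/6) - F(0) = (sqrt(3)/4 + 1) - (2) = -1 + sqrt(3)/4.

-1 + sqrt(3)/4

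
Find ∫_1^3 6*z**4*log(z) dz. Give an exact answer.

-1452/25 + 1458*log(3)/5

Integrate by parts once (u = ln z, dv = 6*z**4 dz).
An antiderivative is F(z) = 6*z**5*(5*log(z) - 1)/25.
Then F(3) - F(1) = (-1458/25 + 1458*log(3)/5) - (-6/25) = -1452/25 + 1458*log(3)/5.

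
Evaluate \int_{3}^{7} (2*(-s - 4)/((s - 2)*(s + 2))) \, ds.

-4*log(5) + 2*log(3)

Factor the denominator: s**2 - 4 = (s + 2)(s - 2).
Partial fractions: 2*(-s - 4)/((s - 2)*(s + 2)) = 1/(s + 2) - 3/(s - 2).
An antiderivative is F(s) = -3*log(s - 2) + log(s + 2).
Then F(7) - F(3) = (-3*log(5) + 2*log(3)) - (log(5)) = -4*log(5) + 2*log(3).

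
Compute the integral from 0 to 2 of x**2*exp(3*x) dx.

-2/27 + 26*exp(6)/27

Integrate by parts twice (u = x^2, dv = exp(3*x) dx).
An antiderivative is F(x) = (9*x**2 - 6*x + 2)*exp(3*x)/27.
Then F(2) - F(0) = (26*exp(6)/27) - (2/27) = -2/27 + 26*exp(6)/27.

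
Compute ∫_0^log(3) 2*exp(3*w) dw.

52/3

Let u = exp(w), so du = exp(w) dw. When w = 0, u = 1; when w = log(3), u = 3.
The integral becomes 2·∫ u**2 du from 1 to 3, with antiderivative 2*u**3/3.
Back in w: F(w) = 2*exp(3*w)/3.
Then F(log(3)) - F(0) = (18) - (2/3) = 52/3.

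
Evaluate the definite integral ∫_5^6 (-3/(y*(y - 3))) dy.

Factor the denominator: y**2 - 3*y = y(y - 3).
Partial fractions: -3/(y*(y - 3)) = 1/y - 1/(y - 3).
An antiderivative is F(y) = log(y) - log(y - 3).
Then F(6) - F(5) = (log(2)) - (log(5/2)) = log(4/5).

log(4/5)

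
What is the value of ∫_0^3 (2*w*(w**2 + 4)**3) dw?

28305/4

Let u = w**2 + 4, so du = 2*w dw. When w = 0, u = 4; when w = 3, u = 13.
The integral becomes ∫ u**3 du from 4 to 13, with antiderivative u**4/4.
Back in w: F(w) = (w**2 + 4)**4/4.
Then F(3) - F(0) = (28561/4) - (64) = 28305/4.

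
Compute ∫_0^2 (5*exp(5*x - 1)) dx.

-(1 - exp(10))*exp(-1)

Let u = 5*x - 1, so du = 5 dx. When x = 0, u = -1; when x = 2, u = 9.
The integral becomes ∫ exp(u) du from -1 to 9, with antiderivative exp(u).
Back in x: F(x) = exp(5*x - 1).
Then F(2) - F(0) = (exp(9)) - (exp(-1)) = -(1 - exp(10))*exp(-1).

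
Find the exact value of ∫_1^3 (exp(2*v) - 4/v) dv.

-log(81) - exp(2)/2 + exp(6)/2

An antiderivative is F(v) = exp(2*v)/2 - 4*log(v).
Then F(3) - F(1) = (-log(81) + exp(6)/2) - (exp(2)/2) = -log(81) - exp(2)/2 + exp(6)/2.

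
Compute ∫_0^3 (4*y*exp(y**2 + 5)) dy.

Let u = y**2 + 5, so du = 2*y dy. When y = 0, u = 5; when y = 3, u = 14.
The integral becomes 2·∫ exp(u) du from 5 to 14, with antiderivative 2*exp(u).
Back in y: F(y) = 2*exp(y**2 + 5).
Then F(3) - F(0) = (2*exp(14)) - (2*exp(5)) = -2*(1 - exp(9))*exp(5).

-2*(1 - exp(9))*exp(5)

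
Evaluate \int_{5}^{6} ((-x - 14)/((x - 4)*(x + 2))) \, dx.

Factor the denominator: x**2 - 2*x - 8 = (x + 2)(x - 4).
Partial fractions: (-x - 14)/((x - 4)*(x + 2)) = 2/(x + 2) - 3/(x - 4).
An antiderivative is F(x) = -3*log(x - 4) + 2*log(x + 2).
Then F(6) - F(5) = (log(8)) - (log(49)) = log(8/49).

log(8/49)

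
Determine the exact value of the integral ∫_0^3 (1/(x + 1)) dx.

log(4)

An antiderivative is F(x) = log(x + 1).
Then F(3) - F(0) = (log(4)) - (0) = log(4).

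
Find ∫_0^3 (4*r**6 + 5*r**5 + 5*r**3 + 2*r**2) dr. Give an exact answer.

55341/28

By the power rule, an antiderivative is F(r) = 4*r**7/7 + 5*r**6/6 + 5*r**4/4 + 2*r**3/3.
Then F(3) - F(0) = (55341/28) - (0) = 55341/28.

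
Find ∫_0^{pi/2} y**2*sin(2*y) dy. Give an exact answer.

Integrate by parts twice (u = y^2, dv = sin(2*y) dy).
An antiderivative is F(y) = -y**2*cos(2*y)/2 + y*sin(2*y)/2 + cos(2*y)/4.
Then F(pi/2) - F(0) = (-1/4 + pi**2/8) - (1/4) = -1/2 + pi**2/8.

-1/2 + pi**2/8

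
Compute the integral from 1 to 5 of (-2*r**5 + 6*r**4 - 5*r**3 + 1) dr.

-11176/5

By the power rule, an antiderivative is F(r) = -r**6/3 + 6*r**5/5 - 5*r**4/4 + r.
Then F(5) - F(1) = (-26815/12) - (37/60) = -11176/5.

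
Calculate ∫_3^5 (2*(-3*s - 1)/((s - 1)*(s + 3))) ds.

-10*log(2) + 4*log(3)

Factor the denominator: s**2 + 2*s - 3 = (s + 3)(s - 1).
Partial fractions: 2*(-3*s - 1)/((s - 1)*(s + 3)) = -4/(s + 3) - 2/(s - 1).
An antiderivative is F(s) = -2*log(s - 1) - 4*log(s + 3).
Then F(5) - F(3) = (-16*log(2)) - (-4*log(3) - 6*log(2)) = -10*log(2) + 4*log(3).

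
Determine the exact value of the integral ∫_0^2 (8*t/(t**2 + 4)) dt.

log(16)

Let u = t**2 + 4, so du = 2*t dt. When t = 0, u = 4; when t = 2, u = 8.
The integral becomes 4·∫ 1/u du from 4 to 8, with antiderivative 4*log(u).
Back in t: F(t) = 4*log(t**2 + 4).
Then F(2) - F(0) = (12*log(2)) - (8*log(2)) = log(16).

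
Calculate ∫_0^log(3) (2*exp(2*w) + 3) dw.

log(27) + 8

An antiderivative is F(w) = exp(2*w) + 3*w.
Then F(log(3)) - F(0) = (3*log(3) + 9) - (1) = log(27) + 8.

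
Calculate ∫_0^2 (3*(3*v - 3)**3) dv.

0

Let u = 3*v - 3, so du = 3 dv. When v = 0, u = -3; when v = 2, u = 3.
The integral becomes ∫ u**3 du from -3 to 3, with antiderivative u**4/4.
Back in v: F(v) = (3*v - 3)**4/4.
Then F(2) - F(0) = (81/4) - (81/4) = 0.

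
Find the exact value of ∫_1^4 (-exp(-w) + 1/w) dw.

(-exp(3) + 1 + log(4**exp(4)))*exp(-4)

An antiderivative is F(w) = log(w) + exp(-w).
Then F(4) - F(1) = ((1 + log(4**exp(4)))*exp(-4)) - (exp(-1)) = (-exp(3) + 1 + log(4**exp(4)))*exp(-4).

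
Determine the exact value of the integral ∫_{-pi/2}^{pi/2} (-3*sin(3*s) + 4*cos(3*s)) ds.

An antiderivative is F(s) = 4*sin(3*s)/3 + cos(3*s).
Then F(pi/2) - F(-pi/2) = (-4/3) - (4/3) = -8/3.

-8/3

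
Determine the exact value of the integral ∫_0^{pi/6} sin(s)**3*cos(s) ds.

Let u = sin(s), so du = cos(s) ds. When s = 0, u = 0; when s = pi/6, u = 1/2.
The integral becomes ∫ u**3 du from 0 to 1/2, with antiderivative u**4/4.
Back in s: F(s) = sin(s)**4/4.
Then F(pi/6) - F(0) = (1/64) - (0) = 1/64.

1/64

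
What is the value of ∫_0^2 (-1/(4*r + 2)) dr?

An antiderivative is F(r) = -log(4*r + 2)/4.
Then F(2) - F(0) = (-log(10)/4) - (-log(2)/4) = -log(10)/4 + log(2)/4.

-log(10)/4 + log(2)/4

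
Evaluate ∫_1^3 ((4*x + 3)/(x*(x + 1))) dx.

log(54)

Factor the denominator: x**2 + x = (x + 1)x.
Partial fractions: (4*x + 3)/(x*(x + 1)) = 1/(x + 1) + 3/x.
An antiderivative is F(x) = 3*log(x) + log(x + 1).
Then F(3) - F(1) = (2*log(2) + 3*log(3)) - (log(2)) = log(54).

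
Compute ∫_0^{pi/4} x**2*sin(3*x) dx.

Integrate by parts twice (u = x^2, dv = sin(3*x) dx).
An antiderivative is F(x) = -x**2*cos(3*x)/3 + 2*x*sin(3*x)/9 + 2*cos(3*x)/27.
Then F(pi/4) - F(0) = (sqrt(2)*(-32 + 24*pi + 9*pi**2)/864) - (2/27) = -2/27 - sqrt(2)/27 + sqrt(2)*pi/36 + sqrt(2)*pi**2/96.

-2/27 - sqrt(2)/27 + sqrt(2)*pi/36 + sqrt(2)*pi**2/96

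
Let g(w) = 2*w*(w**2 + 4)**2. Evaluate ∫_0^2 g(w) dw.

448/3

Let u = w**2 + 4, so du = 2*w dw. When w = 0, u = 4; when w = 2, u = 8.
The integral becomes ∫ u**2 du from 4 to 8, with antiderivative u**3/3.
Back in w: F(w) = (w**2 + 4)**3/3.
Then F(2) - F(0) = (512/3) - (64/3) = 448/3.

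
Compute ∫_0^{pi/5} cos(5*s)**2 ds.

Use the identity cos^2(5*s) = (1 + cos(10*s))/2.
An antiderivative is F(s) = s/2 + sin(10*s)/20.
Then F(pi/5) - F(0) = (pi/10) - (0) = pi/10.

pi/10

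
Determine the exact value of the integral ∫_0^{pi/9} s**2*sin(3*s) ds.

Integrate by parts twice (u = s^2, dv = sin(3*s) ds).
An antiderivative is F(s) = -s**2*cos(3*s)/3 + 2*s*sin(3*s)/9 + 2*cos(3*s)/27.
Then F(pi/9) - F(0) = (-pi**2/486 + 1/27 + sqrt(3)*pi/81) - (2/27) = -1/27 - pi**2/486 + sqrt(3)*pi/81.

-1/27 - pi**2/486 + sqrt(3)*pi/81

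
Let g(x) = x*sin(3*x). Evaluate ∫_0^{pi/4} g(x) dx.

Integrate by parts once (u = x, dv = sin(3*x) dx).
An antiderivative is F(x) = -x*cos(3*x)/3 + sin(3*x)/9.
Then F(pi/4) - F(0) = (sqrt(2)*(4 + 3*pi)/72) - (0) = sqrt(2)*(4 + 3*pi)/72.

sqrt(2)*(4 + 3*pi)/72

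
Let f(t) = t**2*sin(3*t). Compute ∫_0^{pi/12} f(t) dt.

Integrate by parts twice (u = t^2, dv = sin(3*t) dt).
An antiderivative is F(t) = -t**2*cos(3*t)/3 + 2*t*sin(3*t)/9 + 2*cos(3*t)/27.
Then F(pi/12) - F(0) = (sqrt(2)*(-pi**2 + 8*pi + 32)/864) - (2/27) = -2/27 - sqrt(2)*pi**2/864 + sqrt(2)*pi/108 + sqrt(2)/27.

-2/27 - sqrt(2)*pi**2/864 + sqrt(2)*pi/108 + sqrt(2)/27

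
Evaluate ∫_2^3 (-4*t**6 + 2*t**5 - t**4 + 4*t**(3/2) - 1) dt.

By the power rule, an antiderivative is F(t) = -4*t**7/7 + t**6/3 + 8*t**(5/2)/5 - t**5/5 - t.
Then F(3) - F(2) = (-37041/35 + 72*sqrt(3)/5) - (-6322/105 + 32*sqrt(2)/5) = -104801/105 - 32*sqrt(2)/5 + 72*sqrt(3)/5.

-104801/105 - 32*sqrt(2)/5 + 72*sqrt(3)/5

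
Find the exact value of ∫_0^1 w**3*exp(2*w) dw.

Integrate by parts 3 times (u = w^3, dv = exp(2*w) dw).
An antiderivative is F(w) = (4*w**3 - 6*w**2 + 6*w - 3)*exp(2*w)/8.
Then F(1) - F(0) = (exp(2)/8) - (-3/8) = 3/8 + exp(2)/8.

3/8 + exp(2)/8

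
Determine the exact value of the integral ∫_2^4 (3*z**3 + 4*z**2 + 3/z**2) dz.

3065/12

By the power rule, an antiderivative is F(z) = 3*z**4/4 + 4*z**3/3 - 3/z.
Then F(4) - F(2) = (3319/12) - (127/6) = 3065/12.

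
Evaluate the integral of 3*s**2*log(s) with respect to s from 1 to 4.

-21 + 128*log(2)

Integrate by parts once (u = ln s, dv = 3*s**2 ds).
An antiderivative is F(s) = s**3*(3*log(s) - 1)/3.
Then F(4) - F(1) = (-64/3 + 128*log(2)) - (-1/3) = -21 + 128*log(2).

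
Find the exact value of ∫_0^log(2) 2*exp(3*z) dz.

Let u = exp(z), so du = exp(z) dz. When z = 0, u = 1; when z = log(2), u = 2.
The integral becomes 2·∫ u**2 du from 1 to 2, with antiderivative 2*u**3/3.
Back in z: F(z) = 2*exp(3*z)/3.
Then F(log(2)) - F(0) = (16/3) - (2/3) = 14/3.

14/3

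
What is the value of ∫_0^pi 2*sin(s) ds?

An antiderivative is F(s) = -2*cos(s).
Then F(pi) - F(0) = (2) - (-2) = 4.

4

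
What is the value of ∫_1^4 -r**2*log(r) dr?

7 - 128*log(2)/3

Integrate by parts once (u = ln r, dv = -r**2 dr).
An antiderivative is F(r) = -r**3*(3*log(r) - 1)/9.
Then F(4) - F(1) = (64/9 - 128*log(2)/3) - (1/9) = 7 - 128*log(2)/3.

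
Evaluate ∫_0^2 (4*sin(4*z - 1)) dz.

-cos(7) + cos(1)

Let u = 4*z - 1, so du = 4 dz. When z = 0, u = -1; when z = 2, u = 7.
The integral becomes ∫ sin(u) du from -1 to 7, with antiderivative -cos(u).
Back in z: F(z) = -cos(4*z - 1).
Then F(2) - F(0) = (-cos(7)) - (-cos(1)) = -cos(7) + cos(1).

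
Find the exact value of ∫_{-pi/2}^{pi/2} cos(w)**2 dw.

pi/2

Use the identity cos^2(w) = (1 + cos(2*w))/2.
An antiderivative is F(w) = w/2 + sin(2*w)/4.
Then F(pi/2) - F(-pi/2) = (pi/4) - (-pi/4) = pi/2.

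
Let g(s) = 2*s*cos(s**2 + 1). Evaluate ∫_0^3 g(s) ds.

-sin(1) + sin(10)

Let u = s**2 + 1, so du = 2*s ds. When s = 0, u = 1; when s = 3, u = 10.
The integral becomes ∫ cos(u) du from 1 to 10, with antiderivative sin(u).
Back in s: F(s) = sin(s**2 + 1).
Then F(3) - F(0) = (sin(10)) - (sin(1)) = -sin(1) + sin(10).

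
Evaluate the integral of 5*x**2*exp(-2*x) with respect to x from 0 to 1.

Integrate by parts twice (u = x^2, dv = 5*exp(-2*x) dx).
An antiderivative is F(x) = (-10*x**2 - 10*x - 5)*exp(-2*x)/4.
Then F(1) - F(0) = (-25*exp(-2)/4) - (-5/4) = 5/4 - 25*exp(-2)/4.

5/4 - 25*exp(-2)/4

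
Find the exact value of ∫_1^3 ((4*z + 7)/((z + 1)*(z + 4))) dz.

-3*log(5) + log(2) + 3*log(7)

Factor the denominator: z**2 + 5*z + 4 = (z + 4)(z + 1).
Partial fractions: (4*z + 7)/((z + 1)*(z + 4)) = 3/(z + 4) + 1/(z + 1).
An antiderivative is F(z) = log(z + 1) + 3*log(z + 4).
Then F(3) - F(1) = (2*log(2) + 3*log(7)) - (log(2) + 3*log(5)) = -3*log(5) + log(2) + 3*log(7).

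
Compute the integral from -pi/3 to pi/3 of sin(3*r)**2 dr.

pi/3

Use the identity sin^2(3*r) = (1 - cos(6*r))/2.
An antiderivative is F(r) = r/2 - sin(6*r)/12.
Then F(pi/3) - F(-pi/3) = (pi/6) - (-pi/6) = pi/3.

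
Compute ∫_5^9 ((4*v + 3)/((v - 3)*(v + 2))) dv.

-log(7) + log(11) + 3*log(3)

Factor the denominator: v**2 - v - 6 = (v + 2)(v - 3).
Partial fractions: (4*v + 3)/((v - 3)*(v + 2)) = 1/(v + 2) + 3/(v - 3).
An antiderivative is F(v) = 3*log(v - 3) + log(v + 2).
Then F(9) - F(5) = (3*log(2) + log(11) + 3*log(3)) - (log(56)) = -log(7) + log(11) + 3*log(3).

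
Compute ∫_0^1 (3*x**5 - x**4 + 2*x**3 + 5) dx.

By the power rule, an antiderivative is F(x) = x**6/2 - x**5/5 + x**4/2 + 5*x.
Then F(1) - F(0) = (29/5) - (0) = 29/5.

29/5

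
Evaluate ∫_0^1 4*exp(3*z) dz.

-4/3 + 4*exp(3)/3

An antiderivative is F(z) = 4*exp(3*z)/3.
Then F(1) - F(0) = (4*exp(3)/3) - (4/3) = -4/3 + 4*exp(3)/3.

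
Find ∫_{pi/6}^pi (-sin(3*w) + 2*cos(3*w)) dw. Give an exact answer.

-1

An antiderivative is F(w) = 2*sin(3*w)/3 + cos(3*w)/3.
Then F(pi) - F(pi/6) = (-1/3) - (2/3) = -1.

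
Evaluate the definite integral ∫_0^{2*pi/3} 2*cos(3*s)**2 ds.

Use the identity cos^2(3*s) = (1 + cos(6*s))/2.
An antiderivative is F(s) = s + sin(6*s)/6.
Then F(2*pi/3) - F(0) = (2*pi/3) - (0) = 2*pi/3.

2*pi/3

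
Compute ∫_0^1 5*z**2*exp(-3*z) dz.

Integrate by parts twice (u = z^2, dv = 5*exp(-3*z) dz).
An antiderivative is F(z) = (-45*z**2 - 30*z - 10)*exp(-3*z)/27.
Then F(1) - F(0) = (-85*exp(-3)/27) - (-10/27) = 10/27 - 85*exp(-3)/27.

10/27 - 85*exp(-3)/27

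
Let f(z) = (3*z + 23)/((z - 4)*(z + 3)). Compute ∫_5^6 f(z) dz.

-4*log(3) + 11*log(2)

Factor the denominator: z**2 - z - 12 = (z + 3)(z - 4).
Partial fractions: (3*z + 23)/((z - 4)*(z + 3)) = -2/(z + 3) + 5/(z - 4).
An antiderivative is F(z) = 5*log(z - 4) - 2*log(z + 3).
Then F(6) - F(5) = (log(32/81)) - (-log(64)) = -4*log(3) + 11*log(2).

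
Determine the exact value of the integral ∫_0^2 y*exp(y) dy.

1 + exp(2)

Integrate by parts once (u = y, dv = exp(y) dy).
An antiderivative is F(y) = (y - 1)*exp(y).
Then F(2) - F(0) = (exp(2)) - (-1) = 1 + exp(2).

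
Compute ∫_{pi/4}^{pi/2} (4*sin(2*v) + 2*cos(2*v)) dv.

An antiderivative is F(v) = sin(2*v) - 2*cos(2*v).
Then F(pi/2) - F(pi/4) = (2) - (1) = 1.

1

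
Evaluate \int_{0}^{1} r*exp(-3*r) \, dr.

Integrate by parts once (u = r, dv = exp(-3*r) dr).
An antiderivative is F(r) = (-3*r - 1)*exp(-3*r)/9.
Then F(1) - F(0) = (-4*exp(-3)/9) - (-1/9) = (-4 + exp(3))*exp(-3)/9.

(-4 + exp(3))*exp(-3)/9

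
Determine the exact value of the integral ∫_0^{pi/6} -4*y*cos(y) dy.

Integrate by parts once (u = y, dv = -4*cos(y) dy).
An antiderivative is F(y) = -4*y*sin(y) - 4*cos(y).
Then F(pi/6) - F(0) = (-2*sqrt(3) - pi/3) - (-4) = -2*sqrt(3) - pi/3 + 4.

-2*sqrt(3) - pi/3 + 4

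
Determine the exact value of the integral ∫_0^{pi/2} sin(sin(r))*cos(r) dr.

Let u = sin(r), so du = cos(r) dr. When r = 0, u = 0; when r = pi/2, u = 1.
The integral becomes ∫ sin(u) du from 0 to 1, with antiderivative -cos(u).
Back in r: F(r) = -cos(sin(r)).
Then F(pi/2) - F(0) = (-cos(1)) - (-1) = 1 - cos(1).

1 - cos(1)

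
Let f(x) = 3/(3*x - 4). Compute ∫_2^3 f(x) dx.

An antiderivative is F(x) = log(3*x - 4).
Then F(3) - F(2) = (log(5)) - (log(2)) = log(5/2).

log(5/2)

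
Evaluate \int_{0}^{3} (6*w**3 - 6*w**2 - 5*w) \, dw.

45

By the power rule, an antiderivative is F(w) = 3*w**4/2 - 2*w**3 - 5*w**2/2.
Then F(3) - F(0) = (45) - (0) = 45.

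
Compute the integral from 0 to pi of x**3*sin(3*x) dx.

pi*(-2 + 3*pi**2)/9

Integrate by parts 3 times (u = x^3, dv = sin(3*x) dx).
An antiderivative is F(x) = -x**3*cos(3*x)/3 + x**2*sin(3*x)/3 + 2*x*cos(3*x)/9 - 2*sin(3*x)/27.
Then F(pi) - F(0) = (pi*(-2 + 3*pi**2)/9) - (0) = pi*(-2 + 3*pi**2)/9.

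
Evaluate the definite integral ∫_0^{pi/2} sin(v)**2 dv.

pi/4

Use the identity sin^2(v) = (1 - cos(2*v))/2.
An antiderivative is F(v) = v/2 - sin(2*v)/4.
Then F(pi/2) - F(0) = (pi/4) - (0) = pi/4.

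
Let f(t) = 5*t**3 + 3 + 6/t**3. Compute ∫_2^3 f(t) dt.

254/3

By the power rule, an antiderivative is F(t) = 5*t**4/4 + 3*t - 3/t**2.
Then F(3) - F(2) = (1319/12) - (101/4) = 254/3.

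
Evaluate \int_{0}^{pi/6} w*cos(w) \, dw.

-1 + pi/12 + sqrt(3)/2

Integrate by parts once (u = w, dv = cos(w) dw).
An antiderivative is F(w) = w*sin(w) + cos(w).
Then F(pi/6) - F(0) = (pi/12 + sqrt(3)/2) - (1) = -1 + pi/12 + sqrt(3)/2.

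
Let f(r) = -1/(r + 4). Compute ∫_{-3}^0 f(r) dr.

An antiderivative is F(r) = -log(r + 4).
Then F(0) - F(-3) = (-log(4)) - (0) = -log(4).

-log(4)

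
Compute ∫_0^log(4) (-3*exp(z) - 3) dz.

-9 - log(64)

An antiderivative is F(z) = -3*z - 3*exp(z).
Then F(log(4)) - F(0) = (-12 - 6*log(2)) - (-3) = -9 - log(64).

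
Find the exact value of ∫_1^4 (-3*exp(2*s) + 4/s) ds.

-3*exp(8)/2 + 8*log(2) + 3*exp(2)/2

An antiderivative is F(s) = -3*exp(2*s)/2 + 4*log(s).
Then F(4) - F(1) = (-3*exp(8)/2 + 8*log(2)) - (-3*exp(2)/2) = -3*exp(8)/2 + 8*log(2) + 3*exp(2)/2.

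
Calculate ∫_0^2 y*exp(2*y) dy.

Integrate by parts once (u = y, dv = exp(2*y) dy).
An antiderivative is F(y) = (2*y - 1)*exp(2*y)/4.
Then F(2) - F(0) = (3*exp(4)/4) - (-1/4) = 1/4 + 3*exp(4)/4.

1/4 + 3*exp(4)/4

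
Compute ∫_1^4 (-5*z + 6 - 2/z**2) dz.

-21

By the power rule, an antiderivative is F(z) = -5*z**2/2 + 6*z + 2/z.
Then F(4) - F(1) = (-31/2) - (11/2) = -21.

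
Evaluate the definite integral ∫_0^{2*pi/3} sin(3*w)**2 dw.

pi/3

Use the identity sin^2(3*w) = (1 - cos(6*w))/2.
An antiderivative is F(w) = w/2 - sin(6*w)/12.
Then F(2*pi/3) - F(0) = (pi/3) - (0) = pi/3.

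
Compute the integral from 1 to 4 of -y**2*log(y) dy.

Integrate by parts once (u = ln y, dv = -y**2 dy).
An antiderivative is F(y) = -y**3*(3*log(y) - 1)/9.
Then F(4) - F(1) = (64/9 - 128*log(2)/3) - (1/9) = 7 - 128*log(2)/3.

7 - 128*log(2)/3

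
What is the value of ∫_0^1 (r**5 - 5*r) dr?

-7/3

By the power rule, an antiderivative is F(r) = r**6/6 - 5*r**2/2.
Then F(1) - F(0) = (-7/3) - (0) = -7/3.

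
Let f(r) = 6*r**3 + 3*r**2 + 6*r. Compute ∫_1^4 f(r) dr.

981/2

By the power rule, an antiderivative is F(r) = 3*r**4/2 + r**3 + 3*r**2.
Then F(4) - F(1) = (496) - (11/2) = 981/2.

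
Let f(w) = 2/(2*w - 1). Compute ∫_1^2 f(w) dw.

log(3)

An antiderivative is F(w) = log(2*w - 1).
Then F(2) - F(1) = (log(3)) - (0) = log(3).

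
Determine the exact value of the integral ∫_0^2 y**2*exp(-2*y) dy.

Integrate by parts twice (u = y^2, dv = exp(-2*y) dy).
An antiderivative is F(y) = (-2*y**2 - 2*y - 1)*exp(-2*y)/4.
Then F(2) - F(0) = (-13*exp(-4)/4) - (-1/4) = (-13 + exp(4))*exp(-4)/4.

(-13 + exp(4))*exp(-4)/4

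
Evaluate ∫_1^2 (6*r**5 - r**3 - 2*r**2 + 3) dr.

By the power rule, an antiderivative is F(r) = r**6 - r**4/4 - 2*r**3/3 + 3*r.
Then F(2) - F(1) = (182/3) - (37/12) = 691/12.

691/12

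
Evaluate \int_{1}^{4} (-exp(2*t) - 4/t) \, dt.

-exp(8)/2 - 8*log(2) + exp(2)/2

An antiderivative is F(t) = -exp(2*t)/2 - 4*log(t).
Then F(4) - F(1) = (-exp(8)/2 - 8*log(2)) - (-exp(2)/2) = -exp(8)/2 - 8*log(2) + exp(2)/2.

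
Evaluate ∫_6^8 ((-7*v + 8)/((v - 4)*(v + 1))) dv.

-6*log(3) - 4*log(2) + 3*log(7)

Factor the denominator: v**2 - 3*v - 4 = (v + 1)(v - 4).
Partial fractions: (-7*v + 8)/((v - 4)*(v + 1)) = -3/(v + 1) - 4/(v - 4).
An antiderivative is F(v) = -4*log(v - 4) - 3*log(v + 1).
Then F(8) - F(6) = (-6*log(3) - 8*log(2)) - (-3*log(7) - 4*log(2)) = -6*log(3) - 4*log(2) + 3*log(7).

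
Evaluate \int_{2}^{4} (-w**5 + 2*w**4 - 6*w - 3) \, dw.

-1586/5

By the power rule, an antiderivative is F(w) = -w**6/6 + 2*w**5/5 - 3*w**2 - 3*w.
Then F(4) - F(2) = (-4996/15) - (-238/15) = -1586/5.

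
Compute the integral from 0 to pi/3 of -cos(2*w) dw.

An antiderivative is F(w) = -sin(2*w)/2.
Then F(pi/3) - F(0) = (-sqrt(3)/4) - (0) = -sqrt(3)/4.

-sqrt(3)/4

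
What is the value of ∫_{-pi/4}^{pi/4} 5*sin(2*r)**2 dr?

Use the identity sin^2(2*r) = (1 - cos(4*r))/2.
An antiderivative is F(r) = 5*r/2 - 5*sin(4*r)/8.
Then F(pi/4) - F(-pi/4) = (5*pi/8) - (-5*pi/8) = 5*pi/4.

5*pi/4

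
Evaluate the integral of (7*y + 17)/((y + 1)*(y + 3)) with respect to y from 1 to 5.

2*log(2) + 5*log(3)

Factor the denominator: y**2 + 4*y + 3 = (y + 3)(y + 1).
Partial fractions: (7*y + 17)/((y + 1)*(y + 3)) = 2/(y + 3) + 5/(y + 1).
An antiderivative is F(y) = 5*log(y + 1) + 2*log(y + 3).
Then F(5) - F(1) = (5*log(3) + 11*log(2)) - (9*log(2)) = 2*log(2) + 5*log(3).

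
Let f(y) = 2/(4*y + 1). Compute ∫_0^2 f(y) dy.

log(3)

An antiderivative is F(y) = log(4*y + 1)/2.
Then F(2) - F(0) = (log(3)) - (0) = log(3).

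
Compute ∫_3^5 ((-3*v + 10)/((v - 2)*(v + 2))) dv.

-4*log(7) + log(3) + 4*log(5)

Factor the denominator: v**2 - 4 = (v + 2)(v - 2).
Partial fractions: (-3*v + 10)/((v - 2)*(v + 2)) = -4/(v + 2) + 1/(v - 2).
An antiderivative is F(v) = log(v - 2) - 4*log(v + 2).
Then F(5) - F(3) = (-4*log(7) + log(3)) - (-4*log(5)) = -4*log(7) + log(3) + 4*log(5).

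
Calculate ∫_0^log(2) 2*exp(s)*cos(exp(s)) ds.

-2*sin(1) + 2*sin(2)

Let u = exp(s), so du = exp(s) ds. When s = 0, u = 1; when s = log(2), u = 2.
The integral becomes 2·∫ cos(u) du from 1 to 2, with antiderivative 2*sin(u).
Back in s: F(s) = 2*sin(exp(s)).
Then F(log(2)) - F(0) = (2*sin(2)) - (2*sin(1)) = -2*sin(1) + 2*sin(2).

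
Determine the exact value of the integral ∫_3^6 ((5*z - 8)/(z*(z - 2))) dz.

Factor the denominator: z**2 - 2*z = z(z - 2).
Partial fractions: (5*z - 8)/(z*(z - 2)) = 4/z + 1/(z - 2).
An antiderivative is F(z) = 4*log(z) + log(z - 2).
Then F(6) - F(3) = (6*log(2) + 4*log(3)) - (log(81)) = log(64).

log(64)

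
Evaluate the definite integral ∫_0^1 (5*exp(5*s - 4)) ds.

-(1 - exp(5))*exp(-4)

Let u = 5*s - 4, so du = 5 ds. When s = 0, u = -4; when s = 1, u = 1.
The integral becomes ∫ exp(u) du from -4 to 1, with antiderivative exp(u).
Back in s: F(s) = exp(5*s - 4).
Then F(1) - F(0) = (exp(1)) - (exp(-4)) = -(1 - exp(5))*exp(-4).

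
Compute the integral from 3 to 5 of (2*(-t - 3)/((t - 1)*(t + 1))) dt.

Factor the denominator: t**2 - 1 = (t + 1)(t - 1).
Partial fractions: 2*(-t - 3)/((t - 1)*(t + 1)) = 2/(t + 1) - 4/(t - 1).
An antiderivative is F(t) = -4*log(t - 1) + 2*log(t + 1).
Then F(5) - F(3) = (log(9/64)) - (0) = log(9/64).

log(9/64)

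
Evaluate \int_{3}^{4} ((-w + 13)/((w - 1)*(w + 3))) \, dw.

Factor the denominator: w**2 + 2*w - 3 = (w + 3)(w - 1).
Partial fractions: (-w + 13)/((w - 1)*(w + 3)) = -4/(w + 3) + 3/(w - 1).
An antiderivative is F(w) = 3*log(w - 1) - 4*log(w + 3).
Then F(4) - F(3) = (-4*log(7) + 3*log(3)) - (-4*log(3) - log(2)) = -4*log(7) + log(2) + 7*log(3).

-4*log(7) + log(2) + 7*log(3)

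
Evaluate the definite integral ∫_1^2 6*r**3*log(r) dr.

Integrate by parts once (u = ln r, dv = 6*r**3 dr).
An antiderivative is F(r) = 3*r**4*(4*log(r) - 1)/8.
Then F(2) - F(1) = (-6 + 24*log(2)) - (-3/8) = -45/8 + 24*log(2).

-45/8 + 24*log(2)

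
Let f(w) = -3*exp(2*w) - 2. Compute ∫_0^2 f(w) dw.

An antiderivative is F(w) = -3*exp(2*w)/2 - 2*w.
Then F(2) - F(0) = (-3*exp(4)/2 - 4) - (-3/2) = -3*exp(4)/2 - 5/2.

-3*exp(4)/2 - 5/2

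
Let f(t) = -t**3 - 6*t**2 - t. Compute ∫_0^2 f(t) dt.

-22

By the power rule, an antiderivative is F(t) = -t**4/4 - 2*t**3 - t**2/2.
Then F(2) - F(0) = (-22) - (0) = -22.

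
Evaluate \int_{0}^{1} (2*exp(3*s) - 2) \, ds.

-8/3 + 2*exp(3)/3

An antiderivative is F(s) = 2*exp(3*s)/3 - 2*s.
Then F(1) - F(0) = (-2 + 2*exp(3)/3) - (2/3) = -8/3 + 2*exp(3)/3.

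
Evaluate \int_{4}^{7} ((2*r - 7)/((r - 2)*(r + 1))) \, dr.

-4*log(5) + 10*log(2)

Factor the denominator: r**2 - r - 2 = (r + 1)(r - 2).
Partial fractions: (2*r - 7)/((r - 2)*(r + 1)) = 3/(r + 1) - 1/(r - 2).
An antiderivative is F(r) = -log(r - 2) + 3*log(r + 1).
Then F(7) - F(4) = (-log(5) + 9*log(2)) - (-log(2) + 3*log(5)) = -4*log(5) + 10*log(2).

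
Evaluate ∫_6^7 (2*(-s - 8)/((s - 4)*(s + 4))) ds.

-3*log(3) - log(5) + 2*log(2) + log(11)

Factor the denominator: s**2 - 16 = (s + 4)(s - 4).
Partial fractions: 2*(-s - 8)/((s - 4)*(s + 4)) = 1/(s + 4) - 3/(s - 4).
An antiderivative is F(s) = -3*log(s - 4) + log(s + 4).
Then F(7) - F(6) = (log(11/27)) - (log(5/4)) = -3*log(3) - log(5) + 2*log(2) + log(11).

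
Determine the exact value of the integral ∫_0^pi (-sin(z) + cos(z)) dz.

-2

An antiderivative is F(z) = sin(z) + cos(z).
Then F(pi) - F(0) = (-1) - (1) = -2.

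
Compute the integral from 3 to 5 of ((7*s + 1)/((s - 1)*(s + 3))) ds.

-5*log(3) + 12*log(2)

Factor the denominator: s**2 + 2*s - 3 = (s + 3)(s - 1).
Partial fractions: (7*s + 1)/((s - 1)*(s + 3)) = 5/(s + 3) + 2/(s - 1).
An antiderivative is F(s) = 2*log(s - 1) + 5*log(s + 3).
Then F(5) - F(3) = (19*log(2)) - (7*log(2) + 5*log(3)) = -5*log(3) + 12*log(2).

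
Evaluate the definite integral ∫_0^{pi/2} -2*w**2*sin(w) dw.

Integrate by parts twice (u = w^2, dv = -2*sin(w) dw).
An antiderivative is F(w) = 2*w**2*cos(w) - 4*w*sin(w) - 4*cos(w).
Then F(pi/2) - F(0) = (-2*pi) - (-4) = 4 - 2*pi.

4 - 2*pi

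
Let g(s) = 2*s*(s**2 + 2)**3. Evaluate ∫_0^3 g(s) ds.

14625/4

Let u = s**2 + 2, so du = 2*s ds. When s = 0, u = 2; when s = 3, u = 11.
The integral becomes ∫ u**3 du from 2 to 11, with antiderivative u**4/4.
Back in s: F(s) = (s**2 + 2)**4/4.
Then F(3) - F(0) = (14641/4) - (4) = 14625/4.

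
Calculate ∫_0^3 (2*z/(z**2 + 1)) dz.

Let u = z**2 + 1, so du = 2*z dz. When z = 0, u = 1; when z = 3, u = 10.
The integral becomes ∫ 1/u du from 1 to 10, with antiderivative log(u).
Back in z: F(z) = log(z**2 + 1).
Then F(3) - F(0) = (log(10)) - (0) = log(10).

log(10)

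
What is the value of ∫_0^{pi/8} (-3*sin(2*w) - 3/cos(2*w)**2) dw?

-3 + 3*sqrt(2)/4

An antiderivative is F(w) = 3*cos(2*w)/2 - 3*tan(2*w)/2.
Then F(pi/8) - F(0) = (-3/2 + 3*sqrt(2)/4) - (3/2) = -3 + 3*sqrt(2)/4.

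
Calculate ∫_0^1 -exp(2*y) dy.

An antiderivative is F(y) = -exp(2*y)/2.
Then F(1) - F(0) = (-exp(2)/2) - (-1/2) = 1/2 - exp(2)/2.

1/2 - exp(2)/2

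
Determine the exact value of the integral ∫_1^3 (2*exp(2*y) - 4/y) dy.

-exp(2) - log(81) + exp(6)

An antiderivative is F(y) = exp(2*y) - 4*log(y).
Then F(3) - F(1) = (-log(81) + exp(6)) - (exp(2)) = -exp(2) - log(81) + exp(6).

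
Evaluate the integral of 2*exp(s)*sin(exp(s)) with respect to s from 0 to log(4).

2*cos(1) - 2*cos(4)

Let u = exp(s), so du = exp(s) ds. When s = 0, u = 1; when s = log(4), u = 4.
The integral becomes 2·∫ sin(u) du from 1 to 4, with antiderivative -2*cos(u).
Back in s: F(s) = -2*cos(exp(s)).
Then F(log(4)) - F(0) = (-2*cos(4)) - (-2*cos(1)) = 2*cos(1) - 2*cos(4).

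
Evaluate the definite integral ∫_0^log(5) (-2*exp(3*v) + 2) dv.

An antiderivative is F(v) = -2*exp(3*v)/3 + 2*v.
Then F(log(5)) - F(0) = (-250/3 + log(25)) - (-2/3) = -248/3 + log(25).

-248/3 + log(25)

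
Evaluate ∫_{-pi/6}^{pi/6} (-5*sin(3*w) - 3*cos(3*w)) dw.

An antiderivative is F(w) = -sin(3*w) + 5*cos(3*w)/3.
Then F(pi/6) - F(-pi/6) = (-1) - (1) = -2.

-2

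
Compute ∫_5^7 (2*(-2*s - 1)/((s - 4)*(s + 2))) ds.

Factor the denominator: s**2 - 2*s - 8 = (s + 2)(s - 4).
Partial fractions: 2*(-2*s - 1)/((s - 4)*(s + 2)) = -1/(s + 2) - 3/(s - 4).
An antiderivative is F(s) = -3*log(s - 4) - log(s + 2).
Then F(7) - F(5) = (-5*log(3)) - (-log(7)) = -5*log(3) + log(7).

-5*log(3) + log(7)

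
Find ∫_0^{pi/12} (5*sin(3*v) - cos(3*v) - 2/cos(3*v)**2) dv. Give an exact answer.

1 - sqrt(2)

An antiderivative is F(v) = -sin(3*v)/3 - 5*cos(3*v)/3 - 2*tan(3*v)/3.
Then F(pi/12) - F(0) = (-sqrt(2) - 2/3) - (-5/3) = 1 - sqrt(2).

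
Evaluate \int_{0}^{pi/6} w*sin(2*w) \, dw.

Integrate by parts once (u = w, dv = sin(2*w) dw).
An antiderivative is F(w) = -w*cos(2*w)/2 + sin(2*w)/4.
Then F(pi/6) - F(0) = (-pi/24 + sqrt(3)/8) - (0) = -pi/24 + sqrt(3)/8.

-pi/24 + sqrt(3)/8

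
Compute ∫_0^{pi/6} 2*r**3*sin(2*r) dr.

-3*sqrt(3)/8 - pi**3/432 + sqrt(3)*pi**2/48 + pi/8

Integrate by parts 3 times (u = r^3, dv = 2*sin(2*r) dr).
An antiderivative is F(r) = -r**3*cos(2*r) + 3*r**2*sin(2*r)/2 + 3*r*cos(2*r)/2 - 3*sin(2*r)/4.
Then F(pi/6) - F(0) = (-3*sqrt(3)/8 - pi**3/432 + sqrt(3)*pi**2/48 + pi/8) - (0) = -3*sqrt(3)/8 - pi**3/432 + sqrt(3)*pi**2/48 + pi/8.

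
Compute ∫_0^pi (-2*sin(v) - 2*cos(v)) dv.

-4

An antiderivative is F(v) = -2*sin(v) + 2*cos(v).
Then F(pi) - F(0) = (-2) - (2) = -4.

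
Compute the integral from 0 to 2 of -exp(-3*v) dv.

An antiderivative is F(v) = exp(-3*v)/3.
Then F(2) - F(0) = (exp(-6)/3) - (1/3) = (1 - exp(6))*exp(-6)/3.

(1 - exp(6))*exp(-6)/3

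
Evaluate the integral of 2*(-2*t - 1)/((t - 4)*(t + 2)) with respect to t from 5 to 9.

Factor the denominator: t**2 - 2*t - 8 = (t + 2)(t - 4).
Partial fractions: 2*(-2*t - 1)/((t - 4)*(t + 2)) = -1/(t + 2) - 3/(t - 4).
An antiderivative is F(t) = -3*log(t - 4) - log(t + 2).
Then F(9) - F(5) = (-3*log(5) - log(11)) - (-log(7)) = -3*log(5) - log(11) + log(7).

-3*log(5) - log(11) + log(7)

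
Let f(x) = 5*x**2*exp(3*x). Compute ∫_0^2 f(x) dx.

Integrate by parts twice (u = x^2, dv = 5*exp(3*x) dx).
An antiderivative is F(x) = (45*x**2 - 30*x + 10)*exp(3*x)/27.
Then F(2) - F(0) = (130*exp(6)/27) - (10/27) = -10/27 + 130*exp(6)/27.

-10/27 + 130*exp(6)/27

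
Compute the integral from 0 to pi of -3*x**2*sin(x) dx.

Integrate by parts twice (u = x^2, dv = -3*sin(x) dx).
An antiderivative is F(x) = 3*x**2*cos(x) - 6*x*sin(x) - 6*cos(x).
Then F(pi) - F(0) = (6 - 3*pi**2) - (-6) = 12 - 3*pi**2.

12 - 3*pi**2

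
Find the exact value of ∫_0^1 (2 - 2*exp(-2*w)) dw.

An antiderivative is F(w) = 2*w + exp(-2*w).
Then F(1) - F(0) = (exp(-2) + 2) - (1) = exp(-2) + 1.

exp(-2) + 1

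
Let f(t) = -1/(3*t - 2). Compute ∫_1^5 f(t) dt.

An antiderivative is F(t) = -log(3*t - 2)/3.
Then F(5) - F(1) = (-log(13)/3) - (0) = -log(13)/3.

-log(13)/3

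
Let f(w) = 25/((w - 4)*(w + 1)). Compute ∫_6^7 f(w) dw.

-20*log(2) + 5*log(3) + 5*log(7)

Factor the denominator: w**2 - 3*w - 4 = (w + 1)(w - 4).
Partial fractions: 25/((w - 4)*(w + 1)) = -5/(w + 1) + 5/(w - 4).
An antiderivative is F(w) = 5*log(w - 4) - 5*log(w + 1).
Then F(7) - F(6) = (-15*log(2) + 5*log(3)) - (-5*log(7) + 5*log(2)) = -20*log(2) + 5*log(3) + 5*log(7).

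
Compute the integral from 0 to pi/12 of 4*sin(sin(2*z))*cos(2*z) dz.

2 - 2*cos(1/2)

Let u = sin(2*z), so du = 2*cos(2*z) dz. When z = 0, u = 0; when z = pi/12, u = 1/2.
The integral becomes 2·∫ sin(u) du from 0 to 1/2, with antiderivative -2*cos(u).
Back in z: F(z) = -2*cos(sin(2*z)).
Then F(pi/12) - F(0) = (-2*cos(1/2)) - (-2) = 2 - 2*cos(1/2).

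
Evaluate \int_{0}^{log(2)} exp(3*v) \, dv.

Let u = exp(v), so du = exp(v) dv. When v = 0, u = 1; when v = log(2), u = 2.
The integral becomes ∫ u**2 du from 1 to 2, with antiderivative u**3/3.
Back in v: F(v) = exp(3*v)/3.
Then F(log(2)) - F(0) = (8/3) - (1/3) = 7/3.

7/3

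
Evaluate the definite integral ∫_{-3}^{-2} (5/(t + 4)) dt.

log(32)

An antiderivative is F(t) = 5*log(t + 4).
Then F(-2) - F(-3) = (log(32)) - (0) = log(32).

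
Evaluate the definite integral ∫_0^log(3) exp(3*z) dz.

26/3

Let u = exp(z), so du = exp(z) dz. When z = 0, u = 1; when z = log(3), u = 3.
The integral becomes ∫ u**2 du from 1 to 3, with antiderivative u**3/3.
Back in z: F(z) = exp(3*z)/3.
Then F(log(3)) - F(0) = (9) - (1/3) = 26/3.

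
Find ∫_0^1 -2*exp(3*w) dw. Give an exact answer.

An antiderivative is F(w) = -2*exp(3*w)/3.
Then F(1) - F(0) = (-2*exp(3)/3) - (-2/3) = 2/3 - 2*exp(3)/3.

2/3 - 2*exp(3)/3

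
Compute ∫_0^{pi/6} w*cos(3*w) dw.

Integrate by parts once (u = w, dv = cos(3*w) dw).
An antiderivative is F(w) = w*sin(3*w)/3 + cos(3*w)/9.
Then F(pi/6) - F(0) = (pi/18) - (1/9) = -1/9 + pi/18.

-1/9 + pi/18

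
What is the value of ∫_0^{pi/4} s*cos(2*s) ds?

-1/4 + pi/8

Integrate by parts once (u = s, dv = cos(2*s) ds).
An antiderivative is F(s) = s*sin(2*s)/2 + cos(2*s)/4.
Then F(pi/4) - F(0) = (pi/8) - (1/4) = -1/4 + pi/8.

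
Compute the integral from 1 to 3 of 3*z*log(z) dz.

-6 + 27*log(3)/2

Integrate by parts once (u = ln z, dv = 3*z dz).
An antiderivative is F(z) = 3*z**2*(2*log(z) - 1)/4.
Then F(3) - F(1) = (-27/4 + 27*log(3)/2) - (-3/4) = -6 + 27*log(3)/2.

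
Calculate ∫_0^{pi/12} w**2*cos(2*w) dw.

-1/8 + pi**2/576 + sqrt(3)*pi/48

Integrate by parts twice (u = w^2, dv = cos(2*w) dw).
An antiderivative is F(w) = w**2*sin(2*w)/2 + w*cos(2*w)/2 - sin(2*w)/4.
Then F(pi/12) - F(0) = (-1/8 + pi**2/576 + sqrt(3)*pi/48) - (0) = -1/8 + pi**2/576 + sqrt(3)*pi/48.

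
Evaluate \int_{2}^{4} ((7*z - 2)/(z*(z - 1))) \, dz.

Factor the denominator: z**2 - z = z(z - 1).
Partial fractions: (7*z - 2)/(z*(z - 1)) = 2/z + 5/(z - 1).
An antiderivative is F(z) = 2*log(z) + 5*log(z - 1).
Then F(4) - F(2) = (4*log(2) + 5*log(3)) - (log(4)) = 2*log(2) + 5*log(3).

2*log(2) + 5*log(3)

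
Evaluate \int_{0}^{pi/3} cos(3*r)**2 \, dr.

pi/6

Use the identity cos^2(3*r) = (1 + cos(6*r))/2.
An antiderivative is F(r) = r/2 + sin(6*r)/12.
Then F(pi/3) - F(0) = (pi/6) - (0) = pi/6.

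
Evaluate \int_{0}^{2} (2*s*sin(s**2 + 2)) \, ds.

Let u = s**2 + 2, so du = 2*s ds. When s = 0, u = 2; when s = 2, u = 6.
The integral becomes ∫ sin(u) du from 2 to 6, with antiderivative -cos(u).
Back in s: F(s) = -cos(s**2 + 2).
Then F(2) - F(0) = (-cos(6)) - (-cos(2)) = -cos(6) + cos(2).

-cos(6) + cos(2)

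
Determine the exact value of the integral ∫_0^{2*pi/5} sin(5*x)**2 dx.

pi/5

Use the identity sin^2(5*x) = (1 - cos(10*x))/2.
An antiderivative is F(x) = x/2 - sin(10*x)/20.
Then F(2*pi/5) - F(0) = (pi/5) - (0) = pi/5.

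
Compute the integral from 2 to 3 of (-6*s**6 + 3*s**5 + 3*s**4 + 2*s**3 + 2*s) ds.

By the power rule, an antiderivative is F(s) = -6*s**7/7 + s**6/2 + 3*s**5/5 + s**4/2 + s**2.
Then F(3) - F(2) = (-46017/35) - (-1628/35) = -44389/35.

-44389/35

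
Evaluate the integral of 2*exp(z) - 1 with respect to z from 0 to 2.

An antiderivative is F(z) = -z + 2*exp(z).
Then F(2) - F(0) = (-2 + 2*exp(2)) - (2) = -4 + 2*exp(2).

-4 + 2*exp(2)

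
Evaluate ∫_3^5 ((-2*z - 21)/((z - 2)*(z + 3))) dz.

Factor the denominator: z**2 + z - 6 = (z + 3)(z - 2).
Partial fractions: (-2*z - 21)/((z - 2)*(z + 3)) = 3/(z + 3) - 5/(z - 2).
An antiderivative is F(z) = -5*log(z - 2) + 3*log(z + 3).
Then F(5) - F(3) = (-5*log(3) + 9*log(2)) - (3*log(2) + 3*log(3)) = -8*log(3) + 6*log(2).

-8*log(3) + 6*log(2)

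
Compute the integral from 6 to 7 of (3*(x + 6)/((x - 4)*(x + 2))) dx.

Factor the denominator: x**2 - 2*x - 8 = (x + 2)(x - 4).
Partial fractions: 3*(x + 6)/((x - 4)*(x + 2)) = -2/(x + 2) + 5/(x - 4).
An antiderivative is F(x) = 5*log(x - 4) - 2*log(x + 2).
Then F(7) - F(6) = (log(3)) - (-log(2)) = log(6).

log(6)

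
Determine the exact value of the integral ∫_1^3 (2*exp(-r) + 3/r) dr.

An antiderivative is F(r) = 3*log(r) - 2*exp(-r).
Then F(3) - F(1) = (-2*exp(-3) + 3*log(3)) - (-2*exp(-1)) = -2*exp(-3) + 2*exp(-1) + 3*log(3).

-2*exp(-3) + 2*exp(-1) + 3*log(3)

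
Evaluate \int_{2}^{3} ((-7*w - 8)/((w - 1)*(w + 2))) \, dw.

-log(50)

Factor the denominator: w**2 + w - 2 = (w + 2)(w - 1).
Partial fractions: (-7*w - 8)/((w - 1)*(w + 2)) = -2/(w + 2) - 5/(w - 1).
An antiderivative is F(w) = -5*log(w - 1) - 2*log(w + 2).
Then F(3) - F(2) = (-5*log(2) - 2*log(5)) - (-log(16)) = -log(50).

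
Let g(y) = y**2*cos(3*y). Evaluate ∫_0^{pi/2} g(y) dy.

2/27 - pi**2/12

Integrate by parts twice (u = y^2, dv = cos(3*y) dy).
An antiderivative is F(y) = y**2*sin(3*y)/3 + 2*y*cos(3*y)/9 - 2*sin(3*y)/27.
Then F(pi/2) - F(0) = (2/27 - pi**2/12) - (0) = 2/27 - pi**2/12.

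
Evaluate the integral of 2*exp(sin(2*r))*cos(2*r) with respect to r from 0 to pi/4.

-1 + E

Let u = sin(2*r), so du = 2*cos(2*r) dr. When r = 0, u = 0; when r = pi/4, u = 1.
The integral becomes ∫ exp(u) du from 0 to 1, with antiderivative exp(u).
Back in r: F(r) = exp(sin(2*r)).
Then F(pi/4) - F(0) = (E) - (1) = -1 + E.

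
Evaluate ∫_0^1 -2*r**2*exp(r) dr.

Integrate by parts twice (u = r^2, dv = -2*exp(r) dr).
An antiderivative is F(r) = (-2*r**2 + 4*r - 4)*exp(r).
Then F(1) - F(0) = (-2*E) - (-4) = 4 - 2*E.

4 - 2*E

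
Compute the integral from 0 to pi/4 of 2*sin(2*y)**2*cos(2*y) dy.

1/3

Let u = sin(2*y), so du = 2*cos(2*y) dy. When y = 0, u = 0; when y = pi/4, u = 1.
The integral becomes ∫ u**2 du from 0 to 1, with antiderivative u**3/3.
Back in y: F(y) = sin(2*y)**3/3.
Then F(pi/4) - F(0) = (1/3) - (0) = 1/3.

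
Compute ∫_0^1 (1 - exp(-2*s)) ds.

An antiderivative is F(s) = s + exp(-2*s)/2.
Then F(1) - F(0) = (exp(-2)/2 + 1) - (1/2) = (1 + exp(2))*exp(-2)/2.

(1 + exp(2))*exp(-2)/2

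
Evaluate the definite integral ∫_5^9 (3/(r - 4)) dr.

An antiderivative is F(r) = 3*log(r - 4).
Then F(9) - F(5) = (3*log(5)) - (0) = 3*log(5).

3*log(5)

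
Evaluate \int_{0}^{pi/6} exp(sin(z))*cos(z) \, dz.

-1 + exp(1/2)

Let u = sin(z), so du = cos(z) dz. When z = 0, u = 0; when z = pi/6, u = 1/2.
The integral becomes ∫ exp(u) du from 0 to 1/2, with antiderivative exp(u).
Back in z: F(z) = exp(sin(z)).
Then F(pi/6) - F(0) = (exp(1/2)) - (1) = -1 + exp(1/2).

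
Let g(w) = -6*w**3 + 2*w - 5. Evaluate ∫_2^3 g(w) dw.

-195/2

By the power rule, an antiderivative is F(w) = -3*w**4/2 + w**2 - 5*w.
Then F(3) - F(2) = (-255/2) - (-30) = -195/2.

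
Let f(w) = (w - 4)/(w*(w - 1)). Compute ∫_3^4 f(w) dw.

-7*log(3) + 11*log(2)

Factor the denominator: w**2 - w = w(w - 1).
Partial fractions: (w - 4)/(w*(w - 1)) = 4/w - 3/(w - 1).
An antiderivative is F(w) = 4*log(w) - 3*log(w - 1).
Then F(4) - F(3) = (-3*log(3) + 8*log(2)) - (log(81/8)) = -7*log(3) + 11*log(2).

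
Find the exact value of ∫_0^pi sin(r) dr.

An antiderivative is F(r) = -cos(r).
Then F(pi) - F(0) = (1) - (-1) = 2.

2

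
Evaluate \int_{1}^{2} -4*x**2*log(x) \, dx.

Integrate by parts once (u = ln x, dv = -4*x**2 dx).
An antiderivative is F(x) = -4*x**3*(3*log(x) - 1)/9.
Then F(2) - F(1) = (32/9 - 32*log(2)/3) - (4/9) = 28/9 - 32*log(2)/3.

28/9 - 32*log(2)/3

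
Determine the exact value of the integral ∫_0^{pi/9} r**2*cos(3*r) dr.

Integrate by parts twice (u = r^2, dv = cos(3*r) dr).
An antiderivative is F(r) = r**2*sin(3*r)/3 + 2*r*cos(3*r)/9 - 2*sin(3*r)/27.
Then F(pi/9) - F(0) = (-sqrt(3)/27 + sqrt(3)*pi**2/486 + pi/81) - (0) = -sqrt(3)/27 + sqrt(3)*pi**2/486 + pi/81.

-sqrt(3)/27 + sqrt(3)*pi**2/486 + pi/81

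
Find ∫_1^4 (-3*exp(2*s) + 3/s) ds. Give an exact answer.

-3*exp(8)/2 + log(64) + 3*exp(2)/2

An antiderivative is F(s) = -3*exp(2*s)/2 + 3*log(s).
Then F(4) - F(1) = (-3*exp(8)/2 + log(64)) - (-3*exp(2)/2) = -3*exp(8)/2 + log(64) + 3*exp(2)/2.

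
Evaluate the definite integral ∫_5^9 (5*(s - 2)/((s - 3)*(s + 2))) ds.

Factor the denominator: s**2 - s - 6 = (s + 2)(s - 3).
Partial fractions: 5*(s - 2)/((s - 3)*(s + 2)) = 4/(s + 2) + 1/(s - 3).
An antiderivative is F(s) = log(s - 3) + 4*log(s + 2).
Then F(9) - F(5) = (log(2) + log(3) + 4*log(11)) - (log(2) + 4*log(7)) = -4*log(7) + log(3) + 4*log(11).

-4*log(7) + log(3) + 4*log(11)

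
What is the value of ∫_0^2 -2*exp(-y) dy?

An antiderivative is F(y) = 2*exp(-y).
Then F(2) - F(0) = (2*exp(-2)) - (2) = -2 + 2*exp(-2).

-2 + 2*exp(-2)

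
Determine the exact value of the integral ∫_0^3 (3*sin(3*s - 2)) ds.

Let u = 3*s - 2, so du = 3 ds. When s = 0, u = -2; when s = 3, u = 7.
The integral becomes ∫ sin(u) du from -2 to 7, with antiderivative -cos(u).
Back in s: F(s) = -cos(3*s - 2).
Then F(3) - F(0) = (-cos(7)) - (-cos(2)) = -cos(7) + cos(2).

-cos(7) + cos(2)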